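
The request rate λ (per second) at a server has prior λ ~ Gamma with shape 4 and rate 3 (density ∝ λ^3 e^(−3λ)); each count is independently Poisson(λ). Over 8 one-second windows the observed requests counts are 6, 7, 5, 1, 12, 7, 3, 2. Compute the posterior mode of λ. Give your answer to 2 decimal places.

λ̂_MAP = 4.18

Σxᵢ = 6+7+5+1+12+7+3+2 = 43, with n = 8.
Posterior ∝ λ^3e^(−3λ) · λ^43e^(−8λ) = λ^46e^(−11λ), i.e. Gamma(shape=47, rate=11).
The mode of a Gamma(a, b) with a ≥ 1 (shape–rate) is (a−1)/b = 46/11 ≈ 4.18.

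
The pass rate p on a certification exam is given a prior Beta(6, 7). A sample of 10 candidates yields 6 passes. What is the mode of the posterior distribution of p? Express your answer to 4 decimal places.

p̂_MAP = 0.5238

Prior: Beta(6, 7).
Data: 6 successes in 10 trials. The binomial likelihood contributes p^6(1−p)^4, so the posterior is Beta(6+6, 7+4) = Beta(12, 11).
For Beta(a, b) with a, b > 1 the mode is (a−1)/(a+b−2) = 11/21 ≈ 0.5238.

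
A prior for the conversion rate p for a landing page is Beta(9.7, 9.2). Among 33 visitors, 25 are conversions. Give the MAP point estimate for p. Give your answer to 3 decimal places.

Prior: Beta(9.7, 9.2).
Data: 25 successes in 33 trials. The binomial likelihood contributes p^25(1−p)^8, so the posterior is Beta(9.7+25, 9.2+8) = Beta(34.7, 17.2).
For Beta(a, b) with a, b > 1 the mode is (a−1)/(a+b−2) = 33.7/49.9 ≈ 0.675.

p̂_MAP = 0.675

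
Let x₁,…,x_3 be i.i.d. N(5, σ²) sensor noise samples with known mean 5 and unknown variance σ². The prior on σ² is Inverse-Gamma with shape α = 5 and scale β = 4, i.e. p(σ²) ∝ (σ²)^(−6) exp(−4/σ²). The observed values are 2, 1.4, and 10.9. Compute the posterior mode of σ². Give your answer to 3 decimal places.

σ̂²_MAP = 4.318

Sum of squared deviations about the known mean: SS = (2−5)² + (1.4−5)² + (10.9−5)² = 56.77.
The Normal likelihood contributes (σ²)^(−n/2) exp(−SS/(2σ²)), so the posterior is Inverse-Gamma(α + n/2, β + SS/2) = Inverse-Gamma(6.5, 32.385).
The mode of Inverse-Gamma(a, b) is b/(a+1) = 32.385/7.5 ≈ 4.318.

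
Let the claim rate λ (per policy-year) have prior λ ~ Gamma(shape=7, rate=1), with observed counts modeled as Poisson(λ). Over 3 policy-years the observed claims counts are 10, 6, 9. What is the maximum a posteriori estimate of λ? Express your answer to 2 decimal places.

λ̂_MAP = 7.75

Σxᵢ = 10+6+9 = 25, with n = 3.
Posterior ∝ λ^6e^(−1λ) · λ^25e^(−3λ) = λ^31e^(−4λ), i.e. Gamma(shape=32, rate=4).
The mode of a Gamma(a, b) with a ≥ 1 (shape–rate) is (a−1)/b = 31/4 ≈ 7.75.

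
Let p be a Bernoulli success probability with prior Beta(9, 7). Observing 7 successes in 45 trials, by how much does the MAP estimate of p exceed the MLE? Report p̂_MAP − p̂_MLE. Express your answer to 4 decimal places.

MAP − MLE = 0.0987

Posterior is Beta(16, 45); MAP = (16−1)/(61−2) = 15/59 ≈ 0.25424.
MLE ignores the prior: p̂_MLE = k/n = 7/45 ≈ 0.15556.
Difference = 15/59 − 7/45 = 262/2655 ≈ 0.0987.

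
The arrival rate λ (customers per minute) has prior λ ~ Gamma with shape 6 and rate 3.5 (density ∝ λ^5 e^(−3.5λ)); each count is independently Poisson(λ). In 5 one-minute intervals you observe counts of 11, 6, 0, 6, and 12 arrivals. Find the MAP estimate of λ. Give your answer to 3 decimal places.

Σxᵢ = 11+6+0+6+12 = 35, with n = 5.
Posterior ∝ λ^5e^(−3.5λ) · λ^35e^(−5λ) = λ^40e^(−8.5λ), i.e. Gamma(shape=41, rate=8.5).
The mode of a Gamma(a, b) with a ≥ 1 (shape–rate) is (a−1)/b = 40/8.5 ≈ 4.706.

λ̂_MAP = 4.706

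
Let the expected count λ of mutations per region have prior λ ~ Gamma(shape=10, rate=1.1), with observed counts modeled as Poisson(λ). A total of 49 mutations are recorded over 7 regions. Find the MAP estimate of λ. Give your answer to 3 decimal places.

Σxᵢ = 49, n = 7.
Posterior ∝ λ^9e^(−1.1λ) · λ^49e^(−7λ) = λ^58e^(−8.1λ), i.e. Gamma(shape=59, rate=8.1).
The mode of a Gamma(a, b) with a ≥ 1 (shape–rate) is (a−1)/b = 58/8.1 ≈ 7.160.

λ̂_MAP = 7.160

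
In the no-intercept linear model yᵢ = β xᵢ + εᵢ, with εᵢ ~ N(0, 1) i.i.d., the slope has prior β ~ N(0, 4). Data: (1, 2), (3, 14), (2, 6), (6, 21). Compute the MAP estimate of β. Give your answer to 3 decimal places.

β̂_MAP = 3.622

log p(β | y) = −Σ(yᵢ − βxᵢ)²/(2·1) − β²/(2·4) + const.
Setting the derivative to zero: Σxᵢ(yᵢ − βxᵢ)/1 − β/4 = 0, so β = Σxᵢyᵢ / (Σxᵢ² + σ²/τ²).
Σxᵢyᵢ = 1·2 + 3·14 + 2·6 + 6·21 = 182; Σxᵢ² = 50; σ²/τ² = 0.25.
β̂_MAP = 182 / (50 + 0.25) = 182/50.25 ≈ 3.622.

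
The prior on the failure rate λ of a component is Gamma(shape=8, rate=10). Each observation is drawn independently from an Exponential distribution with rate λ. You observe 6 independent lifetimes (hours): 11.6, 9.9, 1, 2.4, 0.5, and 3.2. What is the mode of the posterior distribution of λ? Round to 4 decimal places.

λ̂_MAP = 0.3368

The Exponential(rate=λ) likelihood is ∝ λ^n e^(−λΣtᵢ). Here n = 6 and Σtᵢ = 11.6 + 9.9 + 1 + 2.4 + 0.5 + 3.2 = 28.6.
Posterior ∝ λ^7e^(−10λ) · λ^6e^(−28.6λ) = λ^13e^(−38.6λ), i.e. Gamma(14, 38.6).
Mode = (a−1)/b = 13/38.6 ≈ 0.3368.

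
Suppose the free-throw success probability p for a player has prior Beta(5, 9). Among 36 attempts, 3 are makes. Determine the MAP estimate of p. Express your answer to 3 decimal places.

Prior: Beta(5, 9).
Data: 3 successes in 36 trials. The binomial likelihood contributes p^3(1−p)^33, so the posterior is Beta(5+3, 9+33) = Beta(8, 42).
For Beta(a, b) with a, b > 1 the mode is (a−1)/(a+b−2) = 7/48 ≈ 0.146.

p̂_MAP = 0.146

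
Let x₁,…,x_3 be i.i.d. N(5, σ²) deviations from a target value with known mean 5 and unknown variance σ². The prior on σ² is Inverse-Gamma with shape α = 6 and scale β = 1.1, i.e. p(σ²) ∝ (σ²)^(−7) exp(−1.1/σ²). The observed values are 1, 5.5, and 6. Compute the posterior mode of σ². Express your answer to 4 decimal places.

Sum of squared deviations about the known mean: SS = (1−5)² + (5.5−5)² + (6−5)² = 17.25.
The Normal likelihood contributes (σ²)^(−n/2) exp(−SS/(2σ²)), so the posterior is Inverse-Gamma(α + n/2, β + SS/2) = Inverse-Gamma(7.5, 9.725).
The mode of Inverse-Gamma(a, b) is b/(a+1) = 9.725/8.5 ≈ 1.1441.

σ̂²_MAP = 1.1441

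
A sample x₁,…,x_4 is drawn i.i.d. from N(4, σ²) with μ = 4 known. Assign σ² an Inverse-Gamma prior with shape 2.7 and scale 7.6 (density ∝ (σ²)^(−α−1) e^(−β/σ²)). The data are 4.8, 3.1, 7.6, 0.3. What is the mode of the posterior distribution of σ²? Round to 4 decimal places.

Sum of squared deviations about the known mean: SS = (4.8−4)² + (3.1−4)² + (7.6−4)² + (0.3−4)² = 28.1.
The Normal likelihood contributes (σ²)^(−n/2) exp(−SS/(2σ²)), so the posterior is Inverse-Gamma(α + n/2, β + SS/2) = Inverse-Gamma(4.7, 21.65).
The mode of Inverse-Gamma(a, b) is b/(a+1) = 21.65/5.7 ≈ 3.7982.

σ̂²_MAP = 3.7982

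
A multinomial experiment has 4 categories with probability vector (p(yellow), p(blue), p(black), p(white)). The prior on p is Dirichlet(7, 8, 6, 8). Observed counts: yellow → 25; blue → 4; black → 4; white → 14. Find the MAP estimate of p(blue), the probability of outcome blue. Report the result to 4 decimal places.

MAP estimate of p(blue) = 0.1528

The posterior is Dirichlet(αᵢ + nᵢ) = Dirichlet(32, 12, 10, 22).
For a Dirichlet(a₁,…,a_K) with all aᵢ > 1, the mode has j-th component (aⱼ − 1)/(Σaᵢ − K).
Here Σaᵢ = 76 and K = 4, so p(blue) = (12 − 1)/(76 − 4) = 11/72 ≈ 0.1528.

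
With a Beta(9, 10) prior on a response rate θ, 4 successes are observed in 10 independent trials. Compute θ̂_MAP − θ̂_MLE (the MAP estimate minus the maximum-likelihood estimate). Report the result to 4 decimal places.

Posterior is Beta(13, 16); MAP = (13−1)/(29−2) = 12/27 ≈ 0.44444.
MLE ignores the prior: θ̂_MLE = k/n = 4/10 ≈ 0.40000.
Difference = 12/27 − 4/10 = 2/45 ≈ 0.0444.

MAP − MLE = 0.0444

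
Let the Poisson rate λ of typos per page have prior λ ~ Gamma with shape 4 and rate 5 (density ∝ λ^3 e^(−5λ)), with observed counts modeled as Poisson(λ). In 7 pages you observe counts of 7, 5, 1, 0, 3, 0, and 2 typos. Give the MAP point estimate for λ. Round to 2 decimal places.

Σxᵢ = 7+5+1+0+3+0+2 = 18, with n = 7.
Posterior ∝ λ^3e^(−5λ) · λ^18e^(−7λ) = λ^21e^(−12λ), i.e. Gamma(shape=22, rate=12).
The mode of a Gamma(a, b) with a ≥ 1 (shape–rate) is (a−1)/b = 21/12 ≈ 1.75.

λ̂_MAP = 1.75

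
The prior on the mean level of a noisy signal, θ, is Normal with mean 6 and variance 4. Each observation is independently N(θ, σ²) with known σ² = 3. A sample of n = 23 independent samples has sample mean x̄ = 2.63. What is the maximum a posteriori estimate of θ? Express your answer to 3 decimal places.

θ̂_MAP = 2.736

n = 23, x̄ = 2.63.
For a Normal prior and Normal likelihood with known variance, the posterior is Normal; its mode equals its mean, the precision-weighted average.
Prior precision 1/σ₀² = 1/4 = 0.25; data precision n/σ² = 23/3.
θ̂ = (0.25·6 + (23/3)·2.63) / (0.25 + 23/3) = (6499/300)/(95/12) = 6499/2375 ≈ 2.736.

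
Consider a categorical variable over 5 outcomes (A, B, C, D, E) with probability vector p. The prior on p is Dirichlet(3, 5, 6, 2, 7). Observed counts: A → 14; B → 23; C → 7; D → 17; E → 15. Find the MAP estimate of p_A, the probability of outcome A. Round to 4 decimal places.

The posterior is Dirichlet(αᵢ + nᵢ) = Dirichlet(17, 28, 13, 19, 22).
For a Dirichlet(a₁,…,a_K) with all aᵢ > 1, the mode has j-th component (aⱼ − 1)/(Σaᵢ − K).
Here Σaᵢ = 99 and K = 5, so p_A = (17 − 1)/(99 − 5) = 16/94 ≈ 0.1702.

MAP estimate of p_A = 0.1702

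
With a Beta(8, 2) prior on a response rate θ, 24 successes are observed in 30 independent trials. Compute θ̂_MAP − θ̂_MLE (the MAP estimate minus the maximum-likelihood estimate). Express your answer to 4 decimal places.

Posterior is Beta(32, 8); MAP = (32−1)/(40−2) = 31/38 ≈ 0.81579.
MLE ignores the prior: θ̂_MLE = k/n = 24/30 ≈ 0.80000.
Difference = 31/38 − 24/30 = 3/190 ≈ 0.0158.

MAP − MLE = 0.0158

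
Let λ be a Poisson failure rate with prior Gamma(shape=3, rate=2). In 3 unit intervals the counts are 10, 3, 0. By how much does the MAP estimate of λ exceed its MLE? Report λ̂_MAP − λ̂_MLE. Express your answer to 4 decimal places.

MAP − MLE = -1.3333

Σxᵢ = 13. Posterior is Gamma(16, 5); MAP = (16−1)/5 = 15/5 ≈ 3.00000.
MLE = x̄ = 13/3 ≈ 4.33333.
Difference = 15/5 − 13/3 = -4/3 ≈ -1.3333.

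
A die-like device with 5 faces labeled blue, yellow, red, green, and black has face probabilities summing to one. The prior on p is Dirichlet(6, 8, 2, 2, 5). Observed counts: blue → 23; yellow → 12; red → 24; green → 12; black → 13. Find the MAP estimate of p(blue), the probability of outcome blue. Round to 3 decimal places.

MAP estimate of p(blue) = 0.275

The posterior is Dirichlet(αᵢ + nᵢ) = Dirichlet(29, 20, 26, 14, 18).
For a Dirichlet(a₁,…,a_K) with all aᵢ > 1, the mode has j-th component (aⱼ − 1)/(Σaᵢ − K).
Here Σaᵢ = 107 and K = 5, so p(blue) = (29 − 1)/(107 − 5) = 28/102 ≈ 0.275.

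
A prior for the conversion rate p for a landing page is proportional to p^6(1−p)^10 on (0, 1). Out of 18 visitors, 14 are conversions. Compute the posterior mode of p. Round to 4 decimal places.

The prior density ∝ p^6(1−p)^10 is the kernel of Beta(7, 11).
Data: 14 successes in 18 trials. The binomial likelihood contributes p^14(1−p)^4, so the posterior is Beta(7+14, 11+4) = Beta(21, 15).
For Beta(a, b) with a, b > 1 the mode is (a−1)/(a+b−2) = 20/34 ≈ 0.5882.

p̂_MAP = 0.5882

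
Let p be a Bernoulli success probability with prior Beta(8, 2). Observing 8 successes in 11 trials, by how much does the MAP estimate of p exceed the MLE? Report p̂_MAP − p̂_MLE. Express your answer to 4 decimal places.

MAP − MLE = 0.0622

Posterior is Beta(16, 5); MAP = (16−1)/(21−2) = 15/19 ≈ 0.78947.
MLE ignores the prior: p̂_MLE = k/n = 8/11 ≈ 0.72727.
Difference = 15/19 − 8/11 = 13/209 ≈ 0.0622.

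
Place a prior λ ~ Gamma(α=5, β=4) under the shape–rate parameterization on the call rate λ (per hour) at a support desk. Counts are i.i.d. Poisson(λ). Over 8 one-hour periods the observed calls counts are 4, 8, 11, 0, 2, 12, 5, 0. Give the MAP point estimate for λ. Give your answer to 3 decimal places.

Σxᵢ = 4+8+11+0+2+12+5+0 = 42, with n = 8.
Posterior ∝ λ^4e^(−4λ) · λ^42e^(−8λ) = λ^46e^(−12λ), i.e. Gamma(shape=47, rate=12).
The mode of a Gamma(a, b) with a ≥ 1 (shape–rate) is (a−1)/b = 46/12 ≈ 3.833.

λ̂_MAP = 3.833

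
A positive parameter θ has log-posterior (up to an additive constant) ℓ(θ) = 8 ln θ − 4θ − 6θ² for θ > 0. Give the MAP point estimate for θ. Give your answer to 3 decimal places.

θ̂_MAP = 0.667

ℓ'(θ) = 8/θ − 4 − 12θ. Setting this to zero and multiplying by θ: 12θ² + 4θ − 8 = 0.
θ = (−4 + √(4² + 4·12·8)) / (2·12) = (−4 + √400) / 24 = (−4 + 20)/24 = 2/3.
ℓ''(θ) = −8/θ² − 12 < 0, confirming a maximum.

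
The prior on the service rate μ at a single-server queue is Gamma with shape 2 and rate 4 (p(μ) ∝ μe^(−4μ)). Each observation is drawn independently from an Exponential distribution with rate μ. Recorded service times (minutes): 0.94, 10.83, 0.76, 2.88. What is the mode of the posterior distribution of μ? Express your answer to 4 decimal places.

The Exponential(rate=μ) likelihood is ∝ μ^n e^(−μΣtᵢ). Here n = 4 and Σtᵢ = 0.94 + 10.83 + 0.76 + 2.88 = 15.41.
Posterior ∝ μe^(−4μ) · μ^4e^(−15.41μ) = μ^5e^(−19.41μ), i.e. Gamma(6, 19.41).
Mode = (a−1)/b = 5/19.41 ≈ 0.2576.

μ̂_MAP = 0.2576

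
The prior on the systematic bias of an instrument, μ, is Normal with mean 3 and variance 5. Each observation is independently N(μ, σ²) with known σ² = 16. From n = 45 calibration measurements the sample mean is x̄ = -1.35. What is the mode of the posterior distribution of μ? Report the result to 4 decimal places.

μ̂_MAP = -1.0612

n = 45, x̄ = -1.35.
For a Normal prior and Normal likelihood with known variance, the posterior is Normal; its mode equals its mean, the precision-weighted average.
Prior precision 1/σ₀² = 1/5 = 0.2; data precision n/σ² = 45/16 = 2.8125.
μ̂ = (0.2·3 + 2.8125·(-1.35)) / (0.2 + 2.8125) = (-3.196875)/3.0125 = -1023/964 ≈ -1.0612.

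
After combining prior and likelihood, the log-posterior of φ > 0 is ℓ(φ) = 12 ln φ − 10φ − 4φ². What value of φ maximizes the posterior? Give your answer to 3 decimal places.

φ̂_MAP = 0.750

ℓ'(φ) = 12/φ − 10 − 8φ. Setting this to zero and multiplying by φ: 8φ² + 10φ − 12 = 0.
φ = (−10 + √(10² + 4·8·12)) / (2·8) = (−10 + √484) / 16 = (−10 + 22)/16 = 3/4.
ℓ''(φ) = −12/φ² − 8 < 0, confirming a maximum.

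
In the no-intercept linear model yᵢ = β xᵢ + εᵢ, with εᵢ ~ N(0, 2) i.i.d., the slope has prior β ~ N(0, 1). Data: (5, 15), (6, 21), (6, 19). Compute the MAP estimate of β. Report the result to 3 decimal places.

log p(β | y) = −Σ(yᵢ − βxᵢ)²/(2·2) − β²/(2·1) + const.
Setting the derivative to zero: Σxᵢ(yᵢ − βxᵢ)/2 − β/1 = 0, so β = Σxᵢyᵢ / (Σxᵢ² + σ²/τ²).
Σxᵢyᵢ = 5·15 + 6·21 + 6·19 = 315; Σxᵢ² = 97; σ²/τ² = 2.
β̂_MAP = 315 / (97 + 2) = 315/99 ≈ 3.182.

β̂_MAP = 3.182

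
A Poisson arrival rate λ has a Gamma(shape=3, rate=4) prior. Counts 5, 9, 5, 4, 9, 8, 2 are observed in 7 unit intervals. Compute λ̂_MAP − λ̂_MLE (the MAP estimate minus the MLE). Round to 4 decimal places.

MAP − MLE = -2.0000

Σxᵢ = 42. Posterior is Gamma(45, 11); MAP = (45−1)/11 = 44/11 ≈ 4.00000.
MLE = x̄ = 42/7 ≈ 6.00000.
Difference = 44/11 − 42/7 = -2 ≈ -2.0000.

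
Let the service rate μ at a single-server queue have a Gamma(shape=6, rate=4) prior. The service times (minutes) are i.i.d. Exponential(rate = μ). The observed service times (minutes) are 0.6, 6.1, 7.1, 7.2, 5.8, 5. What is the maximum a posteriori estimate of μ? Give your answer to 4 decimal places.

μ̂_MAP = 0.3073

The Exponential(rate=μ) likelihood is ∝ μ^n e^(−μΣtᵢ). Here n = 6 and Σtᵢ = 0.6 + 6.1 + 7.1 + 7.2 + 5.8 + 5 = 31.8.
Posterior ∝ μ^5e^(−4μ) · μ^6e^(−31.8μ) = μ^11e^(−35.8μ), i.e. Gamma(12, 35.8).
Mode = (a−1)/b = 11/35.8 ≈ 0.3073.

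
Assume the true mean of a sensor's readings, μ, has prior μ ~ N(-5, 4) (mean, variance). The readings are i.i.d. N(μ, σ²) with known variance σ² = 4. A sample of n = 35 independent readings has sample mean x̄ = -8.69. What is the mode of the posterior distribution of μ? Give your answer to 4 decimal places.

n = 35, x̄ = -8.69.
For a Normal prior and Normal likelihood with known variance, the posterior is Normal; its mode equals its mean, the precision-weighted average.
Prior precision 1/σ₀² = 1/4 = 0.25; data precision n/σ² = 35/4 = 8.75.
μ̂ = (0.25·(-5) + 8.75·(-8.69)) / (0.25 + 8.75) = (-77.2875)/9 = -8.5875.

μ̂_MAP = -8.5875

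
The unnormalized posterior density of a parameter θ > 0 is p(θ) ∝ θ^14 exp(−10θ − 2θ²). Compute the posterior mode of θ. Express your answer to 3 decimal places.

ℓ'(θ) = 14/θ − 10 − 4θ. Setting this to zero and multiplying by θ: 4θ² + 10θ − 14 = 0.
θ = (−10 + √(10² + 4·4·14)) / (2·4) = (−10 + √324) / 8 = (−10 + 18)/8 = 1.
ℓ''(θ) = −14/θ² − 4 < 0, confirming a maximum.

θ̂_MAP = 1.000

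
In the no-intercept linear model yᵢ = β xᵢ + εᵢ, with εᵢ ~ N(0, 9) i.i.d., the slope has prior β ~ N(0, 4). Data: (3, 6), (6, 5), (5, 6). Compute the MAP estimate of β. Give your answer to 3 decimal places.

β̂_MAP = 1.080

log p(β | y) = −Σ(yᵢ − βxᵢ)²/(2·9) − β²/(2·4) + const.
Setting the derivative to zero: Σxᵢ(yᵢ − βxᵢ)/9 − β/4 = 0, so β = Σxᵢyᵢ / (Σxᵢ² + σ²/τ²).
Σxᵢyᵢ = 3·6 + 6·5 + 5·6 = 78; Σxᵢ² = 70; σ²/τ² = 2.25.
β̂_MAP = 78 / (70 + 2.25) = 78/72.25 ≈ 1.080.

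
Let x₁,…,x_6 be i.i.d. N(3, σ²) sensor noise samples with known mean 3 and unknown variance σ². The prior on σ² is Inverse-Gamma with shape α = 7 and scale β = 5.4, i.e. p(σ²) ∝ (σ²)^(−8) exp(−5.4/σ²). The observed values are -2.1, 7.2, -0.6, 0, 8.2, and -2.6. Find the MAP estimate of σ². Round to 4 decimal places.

σ̂²_MAP = 6.1277

Sum of squared deviations about the known mean: SS = (-2.1−3)² + (7.2−3)² + (-0.6−3)² + (0−3)² + (8.2−3)² + (-2.6−3)² = 124.01.
The Normal likelihood contributes (σ²)^(−n/2) exp(−SS/(2σ²)), so the posterior is Inverse-Gamma(α + n/2, β + SS/2) = Inverse-Gamma(10, 67.405).
The mode of Inverse-Gamma(a, b) is b/(a+1) = 67.405/11 ≈ 6.1277.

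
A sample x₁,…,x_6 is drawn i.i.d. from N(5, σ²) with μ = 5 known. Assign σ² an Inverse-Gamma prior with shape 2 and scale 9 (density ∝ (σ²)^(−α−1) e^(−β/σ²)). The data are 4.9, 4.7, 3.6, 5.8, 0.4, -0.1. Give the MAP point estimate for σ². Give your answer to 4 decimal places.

σ̂²_MAP = 5.6558

Sum of squared deviations about the known mean: SS = (4.9−5)² + (4.7−5)² + (3.6−5)² + (5.8−5)² + (0.4−5)² + (-0.1−5)² = 49.87.
The Normal likelihood contributes (σ²)^(−n/2) exp(−SS/(2σ²)), so the posterior is Inverse-Gamma(α + n/2, β + SS/2) = Inverse-Gamma(5, 33.935).
The mode of Inverse-Gamma(a, b) is b/(a+1) = 33.935/6 ≈ 5.6558.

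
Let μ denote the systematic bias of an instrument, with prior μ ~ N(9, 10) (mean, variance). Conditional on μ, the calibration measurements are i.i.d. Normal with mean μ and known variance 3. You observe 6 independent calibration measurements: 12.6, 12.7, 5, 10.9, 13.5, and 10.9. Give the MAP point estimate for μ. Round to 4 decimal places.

n = 6; x̄ = (12.6 + 12.7 + 5 + 10.9 + 13.5 + 10.9)/6 = 65.6/6 = 164/15 ≈ 10.9333.
For a Normal prior and Normal likelihood with known variance, the posterior is Normal; its mode equals its mean, the precision-weighted average.
Prior precision 1/σ₀² = 1/10 = 0.1; data precision n/σ² = 6/3 = 2.
μ̂ = (0.1·9 + 2·(164/15)) / (0.1 + 2) = (683/30)/2.1 = 683/63 ≈ 10.8413.

μ̂_MAP = 10.8413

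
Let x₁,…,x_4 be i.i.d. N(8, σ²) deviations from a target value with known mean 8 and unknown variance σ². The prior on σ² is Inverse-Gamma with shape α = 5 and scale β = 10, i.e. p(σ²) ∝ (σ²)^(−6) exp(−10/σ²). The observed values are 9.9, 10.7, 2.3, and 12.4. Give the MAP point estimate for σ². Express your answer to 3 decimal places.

σ̂²_MAP = 5.172

Sum of squared deviations about the known mean: SS = (9.9−8)² + (10.7−8)² + (2.3−8)² + (12.4−8)² = 62.75.
The Normal likelihood contributes (σ²)^(−n/2) exp(−SS/(2σ²)), so the posterior is Inverse-Gamma(α + n/2, β + SS/2) = Inverse-Gamma(7, 41.375).
The mode of Inverse-Gamma(a, b) is b/(a+1) = 41.375/8 ≈ 5.172.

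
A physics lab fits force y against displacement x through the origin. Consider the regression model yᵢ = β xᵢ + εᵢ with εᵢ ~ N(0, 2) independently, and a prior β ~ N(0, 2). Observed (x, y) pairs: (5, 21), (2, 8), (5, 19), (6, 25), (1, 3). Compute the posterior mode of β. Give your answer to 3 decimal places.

log p(β | y) = −Σ(yᵢ − βxᵢ)²/(2·2) − β²/(2·2) + const.
Setting the derivative to zero: Σxᵢ(yᵢ − βxᵢ)/2 − β/2 = 0, so β = Σxᵢyᵢ / (Σxᵢ² + σ²/τ²).
Σxᵢyᵢ = 5·21 + 2·8 + 5·19 + 6·25 + 1·3 = 369; Σxᵢ² = 91; σ²/τ² = 1.
β̂_MAP = 369 / (91 + 1) = 369/92 ≈ 4.011.

β̂_MAP = 4.011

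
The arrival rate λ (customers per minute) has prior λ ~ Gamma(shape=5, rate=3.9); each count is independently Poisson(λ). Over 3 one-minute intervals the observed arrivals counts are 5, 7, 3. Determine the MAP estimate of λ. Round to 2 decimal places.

λ̂_MAP = 2.75

Σxᵢ = 5+7+3 = 15, with n = 3.
Posterior ∝ λ^4e^(−3.9λ) · λ^15e^(−3λ) = λ^19e^(−6.9λ), i.e. Gamma(shape=20, rate=6.9).
The mode of a Gamma(a, b) with a ≥ 1 (shape–rate) is (a−1)/b = 19/6.9 ≈ 2.75.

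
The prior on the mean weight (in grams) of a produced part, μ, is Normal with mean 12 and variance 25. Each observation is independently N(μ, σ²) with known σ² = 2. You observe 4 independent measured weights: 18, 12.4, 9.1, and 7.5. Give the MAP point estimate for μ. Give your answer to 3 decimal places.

μ̂_MAP = 11.755

n = 4; x̄ = (18 + 12.4 + 9.1 + 7.5)/4 = 47/4 = 11.75.
For a Normal prior and Normal likelihood with known variance, the posterior is Normal; its mode equals its mean, the precision-weighted average.
Prior precision 1/σ₀² = 1/25 = 0.04; data precision n/σ² = 4/2 = 2.
μ̂ = (0.04·12 + 2·11.75) / (0.04 + 2) = 23.98/2.04 = 1199/102 ≈ 11.755.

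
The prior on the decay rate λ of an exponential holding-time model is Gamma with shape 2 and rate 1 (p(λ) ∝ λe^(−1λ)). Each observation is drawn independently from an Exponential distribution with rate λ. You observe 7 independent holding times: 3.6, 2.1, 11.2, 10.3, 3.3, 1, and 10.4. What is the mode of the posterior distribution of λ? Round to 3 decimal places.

λ̂_MAP = 0.186

The Exponential(rate=λ) likelihood is ∝ λ^n e^(−λΣtᵢ). Here n = 7 and Σtᵢ = 3.6 + 2.1 + 11.2 + 10.3 + 3.3 + 1 + 10.4 = 41.9.
Posterior ∝ λe^(−1λ) · λ^7e^(−41.9λ) = λ^8e^(−42.9λ), i.e. Gamma(9, 42.9).
Mode = (a−1)/b = 8/42.9 ≈ 0.186.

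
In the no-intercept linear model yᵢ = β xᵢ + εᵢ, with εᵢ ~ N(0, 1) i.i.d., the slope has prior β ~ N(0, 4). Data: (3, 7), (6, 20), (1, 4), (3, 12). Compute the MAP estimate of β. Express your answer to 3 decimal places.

log p(β | y) = −Σ(yᵢ − βxᵢ)²/(2·1) − β²/(2·4) + const.
Setting the derivative to zero: Σxᵢ(yᵢ − βxᵢ)/1 − β/4 = 0, so β = Σxᵢyᵢ / (Σxᵢ² + σ²/τ²).
Σxᵢyᵢ = 3·7 + 6·20 + 1·4 + 3·12 = 181; Σxᵢ² = 55; σ²/τ² = 0.25.
β̂_MAP = 181 / (55 + 0.25) = 181/55.25 ≈ 3.276.

β̂_MAP = 3.276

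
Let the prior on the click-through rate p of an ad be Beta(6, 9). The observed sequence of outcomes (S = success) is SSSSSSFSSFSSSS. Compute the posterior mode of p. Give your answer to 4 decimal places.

p̂_MAP = 0.6296

Prior: Beta(6, 9).
Data: 12 successes in 14 trials (from the sequence). The binomial likelihood contributes p^12(1−p)^2, so the posterior is Beta(6+12, 9+2) = Beta(18, 11).
For Beta(a, b) with a, b > 1 the mode is (a−1)/(a+b−2) = 17/27 ≈ 0.6296.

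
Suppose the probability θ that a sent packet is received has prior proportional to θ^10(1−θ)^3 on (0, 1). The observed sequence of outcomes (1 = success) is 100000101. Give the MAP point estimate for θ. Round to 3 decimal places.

The prior density ∝ θ^10(1−θ)^3 is the kernel of Beta(11, 4).
Data: 3 successes in 9 trials (from the sequence). The binomial likelihood contributes θ^3(1−θ)^6, so the posterior is Beta(11+3, 4+6) = Beta(14, 10).
For Beta(a, b) with a, b > 1 the mode is (a−1)/(a+b−2) = 13/22 ≈ 0.591.

θ̂_MAP = 0.591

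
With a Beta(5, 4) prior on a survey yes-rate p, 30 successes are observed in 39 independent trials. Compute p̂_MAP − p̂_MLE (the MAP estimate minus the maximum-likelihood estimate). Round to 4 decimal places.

Posterior is Beta(35, 13); MAP = (35−1)/(48−2) = 34/46 ≈ 0.73913.
MLE ignores the prior: p̂_MLE = k/n = 30/39 ≈ 0.76923.
Difference = 34/46 − 30/39 = -9/299 ≈ -0.0301.

MAP − MLE = -0.0301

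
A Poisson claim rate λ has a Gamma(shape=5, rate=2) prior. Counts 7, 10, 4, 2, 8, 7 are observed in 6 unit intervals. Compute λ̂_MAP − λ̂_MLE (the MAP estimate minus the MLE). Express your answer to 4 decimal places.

Σxᵢ = 38. Posterior is Gamma(43, 8); MAP = (43−1)/8 = 42/8 ≈ 5.25000.
MLE = x̄ = 38/6 ≈ 6.33333.
Difference = 42/8 − 38/6 = -13/12 ≈ -1.0833.

MAP − MLE = -1.0833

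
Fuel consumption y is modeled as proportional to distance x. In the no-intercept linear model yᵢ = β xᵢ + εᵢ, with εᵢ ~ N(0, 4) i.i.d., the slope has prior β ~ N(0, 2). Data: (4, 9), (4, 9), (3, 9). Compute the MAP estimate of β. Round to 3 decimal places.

β̂_MAP = 2.302

log p(β | y) = −Σ(yᵢ − βxᵢ)²/(2·4) − β²/(2·2) + const.
Setting the derivative to zero: Σxᵢ(yᵢ − βxᵢ)/4 − β/2 = 0, so β = Σxᵢyᵢ / (Σxᵢ² + σ²/τ²).
Σxᵢyᵢ = 4·9 + 4·9 + 3·9 = 99; Σxᵢ² = 41; σ²/τ² = 2.
β̂_MAP = 99 / (41 + 2) = 99/43 ≈ 2.302.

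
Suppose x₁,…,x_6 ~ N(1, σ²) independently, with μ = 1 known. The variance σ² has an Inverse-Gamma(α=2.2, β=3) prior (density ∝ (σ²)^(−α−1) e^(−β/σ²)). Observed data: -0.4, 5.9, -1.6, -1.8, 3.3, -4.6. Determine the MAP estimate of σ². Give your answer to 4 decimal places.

σ̂²_MAP = 6.7113

Sum of squared deviations about the known mean: SS = (-0.4−1)² + (5.9−1)² + (-1.6−1)² + (-1.8−1)² + (3.3−1)² + (-4.6−1)² = 77.22.
The Normal likelihood contributes (σ²)^(−n/2) exp(−SS/(2σ²)), so the posterior is Inverse-Gamma(α + n/2, β + SS/2) = Inverse-Gamma(5.2, 41.61).
The mode of Inverse-Gamma(a, b) is b/(a+1) = 41.61/6.2 ≈ 6.7113.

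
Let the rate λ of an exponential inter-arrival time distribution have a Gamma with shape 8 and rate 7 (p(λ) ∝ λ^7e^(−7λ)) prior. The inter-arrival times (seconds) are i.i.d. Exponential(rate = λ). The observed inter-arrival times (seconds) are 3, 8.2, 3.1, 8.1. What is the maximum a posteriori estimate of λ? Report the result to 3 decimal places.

λ̂_MAP = 0.374

The Exponential(rate=λ) likelihood is ∝ λ^n e^(−λΣtᵢ). Here n = 4 and Σtᵢ = 3 + 8.2 + 3.1 + 8.1 = 22.4.
Posterior ∝ λ^7e^(−7λ) · λ^4e^(−22.4λ) = λ^11e^(−29.4λ), i.e. Gamma(12, 29.4).
Mode = (a−1)/b = 11/29.4 ≈ 0.374.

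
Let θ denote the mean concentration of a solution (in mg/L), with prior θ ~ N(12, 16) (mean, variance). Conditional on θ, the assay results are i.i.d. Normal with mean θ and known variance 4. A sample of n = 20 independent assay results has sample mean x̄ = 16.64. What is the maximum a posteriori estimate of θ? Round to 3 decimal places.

θ̂_MAP = 16.583

n = 20, x̄ = 16.64.
For a Normal prior and Normal likelihood with known variance, the posterior is Normal; its mode equals its mean, the precision-weighted average.
Prior precision 1/σ₀² = 1/16 = 0.0625; data precision n/σ² = 20/4 = 5.
θ̂ = (0.0625·12 + 5·16.64) / (0.0625 + 5) = 83.95/5.0625 = 6716/405 ≈ 16.583.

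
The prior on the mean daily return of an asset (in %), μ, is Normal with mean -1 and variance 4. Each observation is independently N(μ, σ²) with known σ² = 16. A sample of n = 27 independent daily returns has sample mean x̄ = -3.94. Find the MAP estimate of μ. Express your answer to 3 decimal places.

μ̂_MAP = -3.561

n = 27, x̄ = -3.94.
For a Normal prior and Normal likelihood with known variance, the posterior is Normal; its mode equals its mean, the precision-weighted average.
Prior precision 1/σ₀² = 1/4 = 0.25; data precision n/σ² = 27/16 = 1.6875.
μ̂ = (0.25·(-1) + 1.6875·(-3.94)) / (0.25 + 1.6875) = (-6.89875)/1.9375 = -5519/1550 ≈ -3.561.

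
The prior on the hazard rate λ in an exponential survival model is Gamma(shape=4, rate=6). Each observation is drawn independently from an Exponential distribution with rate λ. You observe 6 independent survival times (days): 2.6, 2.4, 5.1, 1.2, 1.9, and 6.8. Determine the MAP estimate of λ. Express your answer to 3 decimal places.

λ̂_MAP = 0.346

The Exponential(rate=λ) likelihood is ∝ λ^n e^(−λΣtᵢ). Here n = 6 and Σtᵢ = 2.6 + 2.4 + 5.1 + 1.2 + 1.9 + 6.8 = 20.
Posterior ∝ λ^3e^(−6λ) · λ^6e^(−20λ) = λ^9e^(−26λ), i.e. Gamma(10, 26).
Mode = (a−1)/b = 9/26 ≈ 0.346.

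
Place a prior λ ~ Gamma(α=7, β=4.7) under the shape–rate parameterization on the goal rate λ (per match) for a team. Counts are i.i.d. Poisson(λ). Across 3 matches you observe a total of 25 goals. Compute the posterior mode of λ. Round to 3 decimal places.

λ̂_MAP = 4.026

Σxᵢ = 25, n = 3.
Posterior ∝ λ^6e^(−4.7λ) · λ^25e^(−3λ) = λ^31e^(−7.7λ), i.e. Gamma(shape=32, rate=7.7).
The mode of a Gamma(a, b) with a ≥ 1 (shape–rate) is (a−1)/b = 31/7.7 ≈ 4.026.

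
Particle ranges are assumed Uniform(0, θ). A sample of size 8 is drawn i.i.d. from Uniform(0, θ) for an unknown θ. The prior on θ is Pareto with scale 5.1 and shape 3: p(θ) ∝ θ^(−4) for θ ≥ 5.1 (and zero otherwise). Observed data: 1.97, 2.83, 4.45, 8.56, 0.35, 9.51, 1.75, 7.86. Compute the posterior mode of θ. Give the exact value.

The Uniform(0, θ) likelihood is θ^(−n) for θ ≥ max(xᵢ), zero otherwise. Here max(xᵢ) = 9.51.
Posterior ∝ θ^(−4) · θ^(−8) = θ^(−12) on θ ≥ max(5.1, 9.51) = 9.51.
This density is strictly decreasing in θ, so the posterior mode lies at the lower boundary of the support.

θ̂_MAP = 9.51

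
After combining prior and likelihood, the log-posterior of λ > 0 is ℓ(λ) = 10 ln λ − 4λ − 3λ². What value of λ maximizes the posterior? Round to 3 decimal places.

ℓ'(λ) = 10/λ − 4 − 6λ. Setting this to zero and multiplying by λ: 6λ² + 4λ − 10 = 0.
λ = (−4 + √(4² + 4·6·10)) / (2·6) = (−4 + √256) / 12 = (−4 + 16)/12 = 1.
ℓ''(λ) = −10/λ² − 6 < 0, confirming a maximum.

λ̂_MAP = 1.000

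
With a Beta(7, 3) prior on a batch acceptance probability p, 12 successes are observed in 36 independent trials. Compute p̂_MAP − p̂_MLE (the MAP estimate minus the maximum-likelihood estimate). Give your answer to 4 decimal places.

Posterior is Beta(19, 27); MAP = (19−1)/(46−2) = 18/44 ≈ 0.40909.
MLE ignores the prior: p̂_MLE = k/n = 12/36 ≈ 0.33333.
Difference = 18/44 − 12/36 = 5/66 ≈ 0.0758.

MAP − MLE = 0.0758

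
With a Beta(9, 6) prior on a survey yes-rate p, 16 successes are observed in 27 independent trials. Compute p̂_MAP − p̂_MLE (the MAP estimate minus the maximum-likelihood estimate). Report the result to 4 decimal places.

Posterior is Beta(25, 17); MAP = (25−1)/(42−2) = 24/40 ≈ 0.60000.
MLE ignores the prior: p̂_MLE = k/n = 16/27 ≈ 0.59259.
Difference = 24/40 − 16/27 = 1/135 ≈ 0.0074.

MAP − MLE = 0.0074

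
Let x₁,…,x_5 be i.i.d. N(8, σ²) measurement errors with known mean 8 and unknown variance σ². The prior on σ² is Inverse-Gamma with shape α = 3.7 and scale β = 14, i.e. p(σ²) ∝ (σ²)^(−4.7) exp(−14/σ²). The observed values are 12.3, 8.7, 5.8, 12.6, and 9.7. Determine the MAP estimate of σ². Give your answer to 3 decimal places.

σ̂²_MAP = 5.269

Sum of squared deviations about the known mean: SS = (12.3−8)² + (8.7−8)² + (5.8−8)² + (12.6−8)² + (9.7−8)² = 47.87.
The Normal likelihood contributes (σ²)^(−n/2) exp(−SS/(2σ²)), so the posterior is Inverse-Gamma(α + n/2, β + SS/2) = Inverse-Gamma(6.2, 37.935).
The mode of Inverse-Gamma(a, b) is b/(a+1) = 37.935/7.2 ≈ 5.269.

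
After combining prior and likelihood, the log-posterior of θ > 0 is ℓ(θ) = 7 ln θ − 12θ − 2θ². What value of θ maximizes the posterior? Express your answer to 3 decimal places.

ℓ'(θ) = 7/θ − 12 − 4θ. Setting this to zero and multiplying by θ: 4θ² + 12θ − 7 = 0.
θ = (−12 + √(12² + 4·4·7)) / (2·4) = (−12 + √256) / 8 = (−12 + 16)/8 = 1/2.
ℓ''(θ) = −7/θ² − 4 < 0, confirming a maximum.

θ̂_MAP = 0.500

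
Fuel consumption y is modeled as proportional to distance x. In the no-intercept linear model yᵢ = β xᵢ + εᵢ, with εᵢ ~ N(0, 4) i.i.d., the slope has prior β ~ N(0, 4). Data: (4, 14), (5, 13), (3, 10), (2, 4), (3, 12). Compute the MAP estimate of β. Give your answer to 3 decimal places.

log p(β | y) = −Σ(yᵢ − βxᵢ)²/(2·4) − β²/(2·4) + const.
Setting the derivative to zero: Σxᵢ(yᵢ − βxᵢ)/4 − β/4 = 0, so β = Σxᵢyᵢ / (Σxᵢ² + σ²/τ²).
Σxᵢyᵢ = 4·14 + 5·13 + 3·10 + 2·4 + 3·12 = 195; Σxᵢ² = 63; σ²/τ² = 1.
β̂_MAP = 195 / (63 + 1) = 195/64 ≈ 3.047.

β̂_MAP = 3.047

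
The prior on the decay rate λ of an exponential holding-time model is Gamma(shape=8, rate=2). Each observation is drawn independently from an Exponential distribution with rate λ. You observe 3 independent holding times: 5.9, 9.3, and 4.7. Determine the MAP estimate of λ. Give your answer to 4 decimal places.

The Exponential(rate=λ) likelihood is ∝ λ^n e^(−λΣtᵢ). Here n = 3 and Σtᵢ = 5.9 + 9.3 + 4.7 = 19.9.
Posterior ∝ λ^7e^(−2λ) · λ^3e^(−19.9λ) = λ^10e^(−21.9λ), i.e. Gamma(11, 21.9).
Mode = (a−1)/b = 10/21.9 ≈ 0.4566.

λ̂_MAP = 0.4566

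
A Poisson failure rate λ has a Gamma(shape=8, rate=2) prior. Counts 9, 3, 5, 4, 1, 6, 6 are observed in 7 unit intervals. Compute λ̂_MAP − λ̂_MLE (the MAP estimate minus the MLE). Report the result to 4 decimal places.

Σxᵢ = 34. Posterior is Gamma(42, 9); MAP = (42−1)/9 = 41/9 ≈ 4.55556.
MLE = x̄ = 34/7 ≈ 4.85714.
Difference = 41/9 − 34/7 = -19/63 ≈ -0.3016.

MAP − MLE = -0.3016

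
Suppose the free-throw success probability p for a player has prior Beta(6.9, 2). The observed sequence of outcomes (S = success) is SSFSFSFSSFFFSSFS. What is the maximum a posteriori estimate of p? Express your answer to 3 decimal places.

Prior: Beta(6.9, 2).
Data: 9 successes in 16 trials (from the sequence). The binomial likelihood contributes p^9(1−p)^7, so the posterior is Beta(6.9+9, 2+7) = Beta(15.9, 9).
For Beta(a, b) with a, b > 1 the mode is (a−1)/(a+b−2) = 14.9/22.9 ≈ 0.651.

p̂_MAP = 0.651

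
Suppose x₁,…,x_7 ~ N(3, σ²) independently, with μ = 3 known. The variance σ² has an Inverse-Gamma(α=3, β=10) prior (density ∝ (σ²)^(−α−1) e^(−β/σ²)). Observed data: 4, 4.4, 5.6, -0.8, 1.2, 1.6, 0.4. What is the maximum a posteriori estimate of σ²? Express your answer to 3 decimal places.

σ̂²_MAP = 3.741

Sum of squared deviations about the known mean: SS = (4−3)² + (4.4−3)² + (5.6−3)² + (-0.8−3)² + (1.2−3)² + (1.6−3)² + (0.4−3)² = 36.12.
The Normal likelihood contributes (σ²)^(−n/2) exp(−SS/(2σ²)), so the posterior is Inverse-Gamma(α + n/2, β + SS/2) = Inverse-Gamma(6.5, 28.06).
The mode of Inverse-Gamma(a, b) is b/(a+1) = 28.06/7.5 ≈ 3.741.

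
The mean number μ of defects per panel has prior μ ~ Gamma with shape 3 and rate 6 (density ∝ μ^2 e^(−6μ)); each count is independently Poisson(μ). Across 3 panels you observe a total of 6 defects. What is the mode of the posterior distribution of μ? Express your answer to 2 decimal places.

Σxᵢ = 6, n = 3.
Posterior ∝ μ^2e^(−6μ) · μ^6e^(−3μ) = μ^8e^(−9μ), i.e. Gamma(shape=9, rate=9).
The mode of a Gamma(a, b) with a ≥ 1 (shape–rate) is (a−1)/b = 8/9 ≈ 0.89.

μ̂_MAP = 0.89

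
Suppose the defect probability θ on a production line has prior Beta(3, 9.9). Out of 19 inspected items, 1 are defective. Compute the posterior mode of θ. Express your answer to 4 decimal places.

θ̂_MAP = 0.1003

Prior: Beta(3, 9.9).
Data: 1 success in 19 trials. The binomial likelihood contributes θ(1−θ)^18, so the posterior is Beta(3+1, 9.9+18) = Beta(4, 27.9).
For Beta(a, b) with a, b > 1 the mode is (a−1)/(a+b−2) = 3/29.9 ≈ 0.1003.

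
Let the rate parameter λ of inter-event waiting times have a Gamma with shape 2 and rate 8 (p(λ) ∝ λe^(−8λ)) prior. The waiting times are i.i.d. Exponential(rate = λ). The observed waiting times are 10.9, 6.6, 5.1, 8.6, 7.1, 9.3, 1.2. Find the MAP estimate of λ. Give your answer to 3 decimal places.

λ̂_MAP = 0.141

The Exponential(rate=λ) likelihood is ∝ λ^n e^(−λΣtᵢ). Here n = 7 and Σtᵢ = 10.9 + 6.6 + 5.1 + 8.6 + 7.1 + 9.3 + 1.2 = 48.8.
Posterior ∝ λe^(−8λ) · λ^7e^(−48.8λ) = λ^8e^(−56.8λ), i.e. Gamma(9, 56.8).
Mode = (a−1)/b = 8/56.8 ≈ 0.141.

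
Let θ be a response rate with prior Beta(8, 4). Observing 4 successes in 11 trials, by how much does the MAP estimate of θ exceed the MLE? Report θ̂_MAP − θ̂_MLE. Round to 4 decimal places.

MAP − MLE = 0.1602

Posterior is Beta(12, 11); MAP = (12−1)/(23−2) = 11/21 ≈ 0.52381.
MLE ignores the prior: θ̂_MLE = k/n = 4/11 ≈ 0.36364.
Difference = 11/21 − 4/11 = 37/231 ≈ 0.1602.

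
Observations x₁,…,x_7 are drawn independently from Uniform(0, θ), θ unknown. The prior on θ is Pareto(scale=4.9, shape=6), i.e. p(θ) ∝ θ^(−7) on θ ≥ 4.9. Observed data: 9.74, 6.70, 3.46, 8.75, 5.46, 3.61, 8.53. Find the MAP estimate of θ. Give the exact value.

θ̂_MAP = 9.74

The Uniform(0, θ) likelihood is θ^(−n) for θ ≥ max(xᵢ), zero otherwise. Here max(xᵢ) = 9.74.
Posterior ∝ θ^(−7) · θ^(−7) = θ^(−14) on θ ≥ max(4.9, 9.74) = 9.74.
This density is strictly decreasing in θ, so the posterior mode lies at the lower boundary of the support.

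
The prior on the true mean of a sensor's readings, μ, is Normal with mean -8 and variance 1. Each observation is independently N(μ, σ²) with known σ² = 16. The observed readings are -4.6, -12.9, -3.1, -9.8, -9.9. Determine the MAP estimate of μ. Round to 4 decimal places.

n = 5; x̄ = ((-4.6) + (-12.9) + (-3.1) + (-9.8) + (-9.9))/5 = -40.3/5 = -8.06.
For a Normal prior and Normal likelihood with known variance, the posterior is Normal; its mode equals its mean, the precision-weighted average.
Prior precision 1/σ₀² = 1/1 = 1; data precision n/σ² = 5/16 = 0.3125.
μ̂ = (1·(-8) + 0.3125·(-8.06)) / (1 + 0.3125) = (-10.51875)/1.3125 = -561/70 ≈ -8.0143.

μ̂_MAP = -8.0143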